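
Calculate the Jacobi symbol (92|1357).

Pull out 2^2: since 1357 ≡ 5 (mod 8), (2/1357) = -1, so (2/1357)^2 = +1.
Reciprocity: 23 ≡ 3 and 1357 ≡ 1 (mod 4), so (23/1357) = +(1357/23).
Reduce top mod 23: now compute (0/23).
Top reduces to 0: gcd > 1, so the symbol is 0.

0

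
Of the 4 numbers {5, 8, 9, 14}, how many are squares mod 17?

2

(5/17) = -1 → non-residue.
(8/17) = +1 → QR.
(9/17) = +1 → QR.
(14/17) = -1 → non-residue.
Total quadratic residues among the 4: 2.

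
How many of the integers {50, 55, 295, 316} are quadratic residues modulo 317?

1

(50/317) = -1 → non-residue.
(55/317) = -1 → non-residue.
(295/317) = -1 → non-residue.
(316/317) = +1 → QR.
Total quadratic residues among the 4: 1.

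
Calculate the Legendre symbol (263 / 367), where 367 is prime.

-1

Reciprocity: 263 ≡ 3 and 367 ≡ 3 (mod 4), so (263/367) = −(367/263).
Reduce top mod 263: now compute (104/263).
Pull out 2^3: since 263 ≡ 7 (mod 8), (2/263) = +1, so (2/263)^3 = +1.
Reciprocity: 13 ≡ 1 and 263 ≡ 3 (mod 4), so (13/263) = +(263/13).
Reduce top mod 13: now compute (3/13).
Reciprocity: 3 ≡ 3 and 13 ≡ 1 (mod 4), so (3/13) = +(13/3).
Reduce top mod 3: now compute (1/3).
Reached (1/3) = 1. Collecting the sign flips along the way, the symbol is -1.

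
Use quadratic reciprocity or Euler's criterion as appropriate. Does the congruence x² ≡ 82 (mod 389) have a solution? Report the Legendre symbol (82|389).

Pull out 2: since 389 ≡ 5 (mod 8), (2/389) = -1.
Reciprocity: 41 ≡ 1 and 389 ≡ 1 (mod 4), so (41/389) = +(389/41).
Reduce top mod 41: now compute (20/41).
Pull out 2^2: since 41 ≡ 1 (mod 8), (2/41) = +1, so (2/41)^2 = +1.
Reciprocity: 5 ≡ 1 and 41 ≡ 1 (mod 4), so (5/41) = +(41/5).
Reduce top mod 5: now compute (1/5).
Reached (1/5) = 1. Collecting the sign flips along the way, the symbol is -1.

-1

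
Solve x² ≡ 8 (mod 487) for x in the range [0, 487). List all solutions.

182, 305

Since 487 ≡ 3 (mod 4), a square root of 8 is 8^((487+1)/4) = 8^122 mod 487.
Repeated squaring: 8^2≡64, 8^4≡200, 8^8≡66, 8^16≡460, 8^32≡242, 8^64≡124 (mod 487).
8^122 = 8^(64+32+16+8+2) ≡ 182 (mod 487).
Check: 182² = 33124 ≡ 8 (mod 487). The two roots are 182 and 305.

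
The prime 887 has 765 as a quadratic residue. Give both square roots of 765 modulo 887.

Since 887 ≡ 3 (mod 4), a square root of 765 is 765^((887+1)/4) = 765^222 mod 887.
Repeated squaring: 765^2≡692, 765^4≡771, 765^8≡151, 765^16≡626, 765^32≡709, 765^64≡639, 765^128≡301 (mod 887).
765^222 = 765^(128+64+16+8+4+2) ≡ 600 (mod 887).
Check: 600² = 360000 ≡ 765 (mod 887). The two roots are 287 and 600.

287, 600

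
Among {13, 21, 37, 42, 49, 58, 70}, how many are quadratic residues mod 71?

3

(13/71) = -1 → non-residue.
(21/71) = -1 → non-residue.
(37/71) = +1 → QR.
(42/71) = -1 → non-residue.
(49/71) = +1 → QR.
(58/71) = +1 → QR.
(70/71) = -1 → non-residue.
Total quadratic residues among the 7: 3.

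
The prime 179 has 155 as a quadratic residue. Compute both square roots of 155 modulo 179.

79, 100

Since 179 ≡ 3 (mod 4), a square root of 155 is 155^((179+1)/4) = 155^45 mod 179.
Repeated squaring: 155^2≡39, 155^4≡89, 155^8≡45, 155^16≡56, 155^32≡93 (mod 179).
155^45 = 155^(32+8+4+1) ≡ 100 (mod 179).
Check: 100² = 10000 ≡ 155 (mod 179). The two roots are 79 and 100.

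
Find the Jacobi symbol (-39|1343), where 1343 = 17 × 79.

-1

First reduce: -39 ≡ 1304 (mod 1343).
Pull out 2^3: since 1343 ≡ 7 (mod 8), (2/1343) = +1, so (2/1343)^3 = +1.
Reciprocity: 163 ≡ 3 and 1343 ≡ 3 (mod 4), so (163/1343) = −(1343/163).
Reduce top mod 163: now compute (39/163).
Reciprocity: 39 ≡ 3 and 163 ≡ 3 (mod 4), so (39/163) = −(163/39).
Reduce top mod 39: now compute (7/39).
Reciprocity: 7 ≡ 3 and 39 ≡ 3 (mod 4), so (7/39) = −(39/7).
Reduce top mod 7: now compute (4/7).
Pull out 2^2: since 7 ≡ 7 (mod 8), (2/7) = +1, so (2/7)^2 = +1.
Reached (1/7) = 1. Collecting the sign flips along the way, the symbol is -1.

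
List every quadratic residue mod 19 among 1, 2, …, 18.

Square k = 1,…,9 (k and 19−k give the same square):
1²=1, 2²=4, 3²=9, 4²=16, 5²≡6, 6²≡17, 7²≡11, 8²≡7, 9²≡5 (mod 19).
So the quadratic residues mod 19 are {1, 4, 5, 6, 7, 9, 11, 16, 17}.

1,4,5,6,7,9,11,16,17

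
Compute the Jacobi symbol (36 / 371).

Pull out 2^2: since 371 ≡ 3 (mod 8), (2/371) = -1, so (2/371)^2 = +1.
Reciprocity: 9 ≡ 1 and 371 ≡ 3 (mod 4), so (9/371) = +(371/9).
Reduce top mod 9: now compute (2/9).
Pull out 2: since 9 ≡ 1 (mod 8), (2/9) = +1.
Reached (1/9) = 1. Collecting the sign flips along the way, the symbol is +1.

1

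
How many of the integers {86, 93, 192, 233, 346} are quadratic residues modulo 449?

1

(86/449) = -1 → non-residue.
(93/449) = +1 → QR.
(192/449) = -1 → non-residue.
(233/449) = -1 → non-residue.
(346/449) = -1 → non-residue.
Total quadratic residues among the 5: 1.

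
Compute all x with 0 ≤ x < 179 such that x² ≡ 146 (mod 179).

44, 135

Since 179 ≡ 3 (mod 4), a square root of 146 is 146^((179+1)/4) = 146^45 mod 179.
Repeated squaring: 146^2≡15, 146^4≡46, 146^8≡147, 146^16≡129, 146^32≡173 (mod 179).
146^45 = 146^(32+8+4+1) ≡ 135 (mod 179).
Check: 135² = 18225 ≡ 146 (mod 179). The two roots are 44 and 135.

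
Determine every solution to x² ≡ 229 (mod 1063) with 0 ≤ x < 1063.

Since 1063 ≡ 3 (mod 4), a square root of 229 is 229^((1063+1)/4) = 229^266 mod 1063.
Repeated squaring: 229^2≡354, 229^4≡945, 229^8≡105, 229^16≡395, 229^32≡827, 229^64≡420, 229^128≡1005, 229^256≡175 (mod 1063).
229^266 = 229^(256+8+2) ≡ 253 (mod 1063).
Check: 253² = 64009 ≡ 229 (mod 1063). The two roots are 253 and 810.

253, 810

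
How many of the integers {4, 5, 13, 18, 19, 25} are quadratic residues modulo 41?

4

(4/41) = +1 → QR.
(5/41) = +1 → QR.
(13/41) = -1 → non-residue.
(18/41) = +1 → QR.
(19/41) = -1 → non-residue.
(25/41) = +1 → QR.
Total quadratic residues among the 6: 4.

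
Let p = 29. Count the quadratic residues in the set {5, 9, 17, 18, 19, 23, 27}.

(5/29) = +1 → QR.
(9/29) = +1 → QR.
(17/29) = -1 → non-residue.
(18/29) = -1 → non-residue.
(19/29) = -1 → non-residue.
(23/29) = +1 → QR.
(27/29) = -1 → non-residue.
Total quadratic residues among the 7: 3.

3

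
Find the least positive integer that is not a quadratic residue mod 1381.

(2/1381) = −1, so 2 is the smallest positive non-residue mod 1381.

2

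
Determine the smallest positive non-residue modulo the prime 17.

3

(2/17) = +1, so 2 is a residue.
(3/17) = −1, so 3 is the smallest positive non-residue mod 17.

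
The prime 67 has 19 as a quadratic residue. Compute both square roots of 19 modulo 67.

Since 67 ≡ 3 (mod 4), a square root of 19 is 19^((67+1)/4) = 19^17 mod 67.
Repeated squaring: 19^2≡26, 19^4≡6, 19^8≡36, 19^16≡23 (mod 67).
19^17 = 19^(16+1) ≡ 35 (mod 67).
Check: 35² = 1225 ≡ 19 (mod 67). The two roots are 32 and 35.

32, 35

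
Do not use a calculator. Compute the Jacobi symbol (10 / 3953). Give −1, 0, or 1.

Pull out 2: since 3953 ≡ 1 (mod 8), (2/3953) = +1.
Reciprocity: 5 ≡ 1 and 3953 ≡ 1 (mod 4), so (5/3953) = +(3953/5).
Reduce top mod 5: now compute (3/5).
Reciprocity: 3 ≡ 3 and 5 ≡ 1 (mod 4), so (3/5) = +(5/3).
Reduce top mod 3: now compute (2/3).
Pull out 2: since 3 ≡ 3 (mod 8), (2/3) = -1.
Reached (1/3) = 1. Collecting the sign flips along the way, the symbol is -1.

-1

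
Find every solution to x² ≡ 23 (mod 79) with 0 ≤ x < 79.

24, 55

Since 79 ≡ 3 (mod 4), a square root of 23 is 23^((79+1)/4) = 23^20 mod 79.
Repeated squaring: 23^2≡55, 23^4≡23, 23^8≡55, 23^16≡23 (mod 79).
23^20 = 23^(16+4) ≡ 55 (mod 79).
Check: 55² = 3025 ≡ 23 (mod 79). The two roots are 24 and 55.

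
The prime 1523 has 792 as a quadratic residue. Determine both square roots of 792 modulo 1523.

Since 1523 ≡ 3 (mod 4), a square root of 792 is 792^((1523+1)/4) = 792^381 mod 1523.
Repeated squaring: 792^2≡1311, 792^4≡777, 792^8≡621, 792^16≡322, 792^32≡120, 792^64≡693, 792^128≡504, 792^256≡1198 (mod 1523).
792^381 = 792^(256+64+32+16+8+4+1) ≡ 609 (mod 1523).
Check: 609² = 370881 ≡ 792 (mod 1523). The two roots are 609 and 914.

609, 914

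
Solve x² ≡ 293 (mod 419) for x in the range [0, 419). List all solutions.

Since 419 ≡ 3 (mod 4), a square root of 293 is 293^((419+1)/4) = 293^105 mod 419.
Repeated squaring: 293^2≡373, 293^4≡21, 293^8≡22, 293^16≡65, 293^32≡35, 293^64≡387 (mod 419).
293^105 = 293^(64+32+8+1) ≡ 269 (mod 419).
Check: 269² = 72361 ≡ 293 (mod 419). The two roots are 150 and 269.

150, 269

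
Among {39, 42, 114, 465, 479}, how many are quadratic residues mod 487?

3

(39/487) = +1 → QR.
(42/487) = +1 → QR.
(114/487) = -1 → non-residue.
(465/487) = +1 → QR.
(479/487) = -1 → non-residue.
Total quadratic residues among the 5: 3.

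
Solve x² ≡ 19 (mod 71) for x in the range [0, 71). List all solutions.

27, 44

Since 71 ≡ 3 (mod 4), a square root of 19 is 19^((71+1)/4) = 19^18 mod 71.
Repeated squaring: 19^2≡6, 19^4≡36, 19^8≡18, 19^16≡40 (mod 71).
19^18 = 19^(16+2) ≡ 27 (mod 71).
Check: 27² = 729 ≡ 19 (mod 71). The two roots are 27 and 44.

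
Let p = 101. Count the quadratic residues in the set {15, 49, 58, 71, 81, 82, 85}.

6

(15/101) = -1 → non-residue.
(49/101) = +1 → QR.
(58/101) = +1 → QR.
(71/101) = +1 → QR.
(81/101) = +1 → QR.
(82/101) = +1 → QR.
(85/101) = +1 → QR.
Total quadratic residues among the 7: 6.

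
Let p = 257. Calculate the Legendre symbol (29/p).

Euler's criterion: (29/257) ≡ 29^128 (mod 257).
29^2 ≡ 70 (mod 257)
29^4 ≡ 17 (mod 257)
29^8 ≡ 32 (mod 257)
29^16 ≡ 253 (mod 257)
29^32 ≡ 16 (mod 257)
29^64 ≡ 256 (mod 257)
29^128 ≡ 1 (mod 257)
29^128 = 29^(128) ≡ 1 (mod 257).
Result is 1, so (29/257) = 1.

1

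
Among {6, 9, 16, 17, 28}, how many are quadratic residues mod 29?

(6/29) = +1 → QR.
(9/29) = +1 → QR.
(16/29) = +1 → QR.
(17/29) = -1 → non-residue.
(28/29) = +1 → QR.
Total quadratic residues among the 5: 4.

4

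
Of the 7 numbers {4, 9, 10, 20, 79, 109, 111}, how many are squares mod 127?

(4/127) = +1 → QR.
(9/127) = +1 → QR.
(10/127) = -1 → non-residue.
(20/127) = -1 → non-residue.
(79/127) = +1 → QR.
(109/127) = -1 → non-residue.
(111/127) = -1 → non-residue.
Total quadratic residues among the 7: 3.

3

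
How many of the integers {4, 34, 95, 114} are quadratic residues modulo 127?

2

(4/127) = +1 → QR.
(34/127) = +1 → QR.
(95/127) = -1 → non-residue.
(114/127) = -1 → non-residue.
Total quadratic residues among the 4: 2.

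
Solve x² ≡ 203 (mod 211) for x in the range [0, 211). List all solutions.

Since 211 ≡ 3 (mod 4), a square root of 203 is 203^((211+1)/4) = 203^53 mod 211.
Repeated squaring: 203^2≡64, 203^4≡87, 203^8≡184, 203^16≡96, 203^32≡143 (mod 211).
203^53 = 203^(32+16+4+1) ≡ 25 (mod 211).
Check: 25² = 625 ≡ 203 (mod 211). The two roots are 25 and 186.

25, 186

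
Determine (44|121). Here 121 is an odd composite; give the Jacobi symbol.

Pull out 2^2: since 121 ≡ 1 (mod 8), (2/121) = +1, so (2/121)^2 = +1.
Reciprocity: 11 ≡ 3 and 121 ≡ 1 (mod 4), so (11/121) = +(121/11).
Reduce top mod 11: now compute (0/11).
Top reduces to 0: gcd > 1, so the symbol is 0.

0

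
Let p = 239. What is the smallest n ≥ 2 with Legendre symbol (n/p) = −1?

7

(2/239) = +1, so 2 is a residue.
(3/239) = +1, so 3 is a residue.
(4/239) = +1, so 4 is a residue.
(5/239) = +1, so 5 is a residue.
(6/239) = +1, so 6 is a residue.
(7/239) = −1, so 7 is the smallest positive non-residue mod 239.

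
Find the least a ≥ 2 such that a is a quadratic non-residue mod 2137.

5

(2/2137) = +1, so 2 is a residue.
(3/2137) = +1, so 3 is a residue.
(4/2137) = +1, so 4 is a residue.
(5/2137) = −1, so 5 is the smallest positive non-residue mod 2137.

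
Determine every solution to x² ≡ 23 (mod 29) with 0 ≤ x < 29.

9, 20

29 ≡ 1 (mod 4), so we find a root by search.
Trying successive values, 9² = 81 ≡ 23 (mod 29). The other root is 29 − 9 = 20.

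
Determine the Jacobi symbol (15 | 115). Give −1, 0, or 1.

0

Reciprocity: 15 ≡ 3 and 115 ≡ 3 (mod 4), so (15/115) = −(115/15).
Reduce top mod 15: now compute (10/15).
Pull out 2: since 15 ≡ 7 (mod 8), (2/15) = +1.
Reciprocity: 5 ≡ 1 and 15 ≡ 3 (mod 4), so (5/15) = +(15/5).
Reduce top mod 5: now compute (0/5).
Top reduces to 0: gcd > 1, so the symbol is 0.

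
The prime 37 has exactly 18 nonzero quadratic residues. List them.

1 3 4 7 9 10 11 12 16 21 25 26 27 28 30 33 34 36

Square k = 1,…,18 (k and 37−k give the same square):
1²=1, 2²=4, 3²=9, 4²=16, 5²=25, 6²=36, 7²≡12, 8²≡27, 9²≡7, 10²≡26, 11²≡10, 12²≡33, 13²≡21, 14²≡11, 15²≡3, 16²≡34, 17²≡30, 18²≡28 (mod 37).
So the quadratic residues mod 37 are {1, 3, 4, 7, 9, 10, 11, 12, 16, 21, 25, 26, 27, 28, 30, 33, 34, 36}.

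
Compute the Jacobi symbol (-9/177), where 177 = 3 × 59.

0

First reduce: -9 ≡ 168 (mod 177).
Pull out 2^3: since 177 ≡ 1 (mod 8), (2/177) = +1, so (2/177)^3 = +1.
Reciprocity: 21 ≡ 1 and 177 ≡ 1 (mod 4), so (21/177) = +(177/21).
Reduce top mod 21: now compute (9/21).
Reciprocity: 9 ≡ 1 and 21 ≡ 1 (mod 4), so (9/21) = +(21/9).
Reduce top mod 9: now compute (3/9).
Reciprocity: 3 ≡ 3 and 9 ≡ 1 (mod 4), so (3/9) = +(9/3).
Reduce top mod 3: now compute (0/3).
Top reduces to 0: gcd > 1, so the symbol is 0.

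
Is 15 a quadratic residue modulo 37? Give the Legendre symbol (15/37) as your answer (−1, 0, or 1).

-1

Euler's criterion: (15/37) ≡ 15^18 (mod 37).
15^2 ≡ 3 (mod 37)
15^4 ≡ 9 (mod 37)
15^8 ≡ 7 (mod 37)
15^16 ≡ 12 (mod 37)
15^18 = 15^(16+2) ≡ 36 (mod 37).
Result is 36 ≡ −1, so (15/37) = −1.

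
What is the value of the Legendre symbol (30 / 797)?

Pull out 2: since 797 ≡ 5 (mod 8), (2/797) = -1.
Reciprocity: 15 ≡ 3 and 797 ≡ 1 (mod 4), so (15/797) = +(797/15).
Reduce top mod 15: now compute (2/15).
Pull out 2: since 15 ≡ 7 (mod 8), (2/15) = +1.
Reached (1/15) = 1. Collecting the sign flips along the way, the symbol is -1.

-1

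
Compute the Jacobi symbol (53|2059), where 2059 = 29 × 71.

Reciprocity: 53 ≡ 1 and 2059 ≡ 3 (mod 4), so (53/2059) = +(2059/53).
Reduce top mod 53: now compute (45/53).
Reciprocity: 45 ≡ 1 and 53 ≡ 1 (mod 4), so (45/53) = +(53/45).
Reduce top mod 45: now compute (8/45).
Pull out 2^3: since 45 ≡ 5 (mod 8), (2/45) = -1, so (2/45)^3 = -1.
Reached (1/45) = 1. Collecting the sign flips along the way, the symbol is -1.

-1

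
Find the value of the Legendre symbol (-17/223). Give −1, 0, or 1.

-1

First reduce: -17 ≡ 206 (mod 223).
Pull out 2: since 223 ≡ 7 (mod 8), (2/223) = +1.
Reciprocity: 103 ≡ 3 and 223 ≡ 3 (mod 4), so (103/223) = −(223/103).
Reduce top mod 103: now compute (17/103).
Reciprocity: 17 ≡ 1 and 103 ≡ 3 (mod 4), so (17/103) = +(103/17).
Reduce top mod 17: now compute (1/17).
Reached (1/17) = 1. Collecting the sign flips along the way, the symbol is -1.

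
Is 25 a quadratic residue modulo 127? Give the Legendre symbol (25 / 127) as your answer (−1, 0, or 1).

1

Reciprocity: 25 ≡ 1 and 127 ≡ 3 (mod 4), so (25/127) = +(127/25).
Reduce top mod 25: now compute (2/25).
Pull out 2: since 25 ≡ 1 (mod 8), (2/25) = +1.
Reached (1/25) = 1. Collecting the sign flips along the way, the symbol is +1.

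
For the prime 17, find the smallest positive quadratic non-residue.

(2/17) = +1, so 2 is a residue.
(3/17) = −1, so 3 is the smallest positive non-residue mod 17.

3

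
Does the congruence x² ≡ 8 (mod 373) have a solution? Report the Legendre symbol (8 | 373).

Pull out 2^3: since 373 ≡ 5 (mod 8), (2/373) = -1, so (2/373)^3 = -1.
Reached (1/373) = 1. Collecting the sign flips along the way, the symbol is -1.

-1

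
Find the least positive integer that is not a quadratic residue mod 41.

(2/41) = +1, so 2 is a residue.
(3/41) = −1, so 3 is the smallest positive non-residue mod 41.

3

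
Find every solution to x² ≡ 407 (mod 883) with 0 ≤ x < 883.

113, 770

Since 883 ≡ 3 (mod 4), a square root of 407 is 407^((883+1)/4) = 407^221 mod 883.
Repeated squaring: 407^2≡528, 407^4≡639, 407^8≡375, 407^16≡228, 407^32≡770, 407^64≡407, 407^128≡528 (mod 883).
407^221 = 407^(128+64+16+8+4+1) ≡ 770 (mod 883).
Check: 770² = 592900 ≡ 407 (mod 883). The two roots are 113 and 770.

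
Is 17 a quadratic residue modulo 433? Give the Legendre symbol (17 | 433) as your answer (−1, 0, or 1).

Reciprocity: 17 ≡ 1 and 433 ≡ 1 (mod 4), so (17/433) = +(433/17).
Reduce top mod 17: now compute (8/17).
Pull out 2^3: since 17 ≡ 1 (mod 8), (2/17) = +1, so (2/17)^3 = +1.
Reached (1/17) = 1. Collecting the sign flips along the way, the symbol is +1.

1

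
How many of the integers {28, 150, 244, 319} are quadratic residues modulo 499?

1

(28/499) = -1 → non-residue.
(150/499) = +1 → QR.
(244/499) = -1 → non-residue.
(319/499) = -1 → non-residue.
Total quadratic residues among the 4: 1.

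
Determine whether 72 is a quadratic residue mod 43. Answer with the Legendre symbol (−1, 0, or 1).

Euler's criterion: (72/43) ≡ 29^21 (mod 43).
29^2 ≡ 24 (mod 43)
29^4 ≡ 17 (mod 43)
29^8 ≡ 31 (mod 43)
29^16 ≡ 15 (mod 43)
29^21 = 29^(16+4+1) ≡ 42 (mod 43).
Result is 42 ≡ −1, so (72/43) = −1.

-1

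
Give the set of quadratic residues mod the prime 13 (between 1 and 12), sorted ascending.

1 3 4 9 10 12

Square k = 1,…,6 (k and 13−k give the same square):
1²=1, 2²=4, 3²=9, 4²≡3, 5²≡12, 6²≡10 (mod 13).
So the quadratic residues mod 13 are {1, 3, 4, 9, 10, 12}.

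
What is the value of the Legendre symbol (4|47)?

Pull out 2^2: since 47 ≡ 7 (mod 8), (2/47) = +1, so (2/47)^2 = +1.
Reached (1/47) = 1. Collecting the sign flips along the way, the symbol is +1.

1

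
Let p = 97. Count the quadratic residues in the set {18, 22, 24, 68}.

3

(18/97) = +1 → QR.
(22/97) = +1 → QR.
(24/97) = +1 → QR.
(68/97) = -1 → non-residue.
Total quadratic residues among the 4: 3.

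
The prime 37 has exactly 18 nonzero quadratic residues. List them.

1 3 4 7 9 10 11 12 16 21 25 26 27 28 30 33 34 36

Square k = 1,…,18 (k and 37−k give the same square):
1²=1, 2²=4, 3²=9, 4²=16, 5²=25, 6²=36, 7²≡12, 8²≡27, 9²≡7, 10²≡26, 11²≡10, 12²≡33, 13²≡21, 14²≡11, 15²≡3, 16²≡34, 17²≡30, 18²≡28 (mod 37).
So the quadratic residues mod 37 are {1, 3, 4, 7, 9, 10, 11, 12, 16, 21, 25, 26, 27, 28, 30, 33, 34, 36}.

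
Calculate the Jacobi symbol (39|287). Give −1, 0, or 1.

Reciprocity: 39 ≡ 3 and 287 ≡ 3 (mod 4), so (39/287) = −(287/39).
Reduce top mod 39: now compute (14/39).
Pull out 2: since 39 ≡ 7 (mod 8), (2/39) = +1.
Reciprocity: 7 ≡ 3 and 39 ≡ 3 (mod 4), so (7/39) = −(39/7).
Reduce top mod 7: now compute (4/7).
Pull out 2^2: since 7 ≡ 7 (mod 8), (2/7) = +1, so (2/7)^2 = +1.
Reached (1/7) = 1. Collecting the sign flips along the way, the symbol is +1.

1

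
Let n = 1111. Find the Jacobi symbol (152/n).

-1

Pull out 2^3: since 1111 ≡ 7 (mod 8), (2/1111) = +1, so (2/1111)^3 = +1.
Reciprocity: 19 ≡ 3 and 1111 ≡ 3 (mod 4), so (19/1111) = −(1111/19).
Reduce top mod 19: now compute (9/19).
Reciprocity: 9 ≡ 1 and 19 ≡ 3 (mod 4), so (9/19) = +(19/9).
Reduce top mod 9: now compute (1/9).
Reached (1/9) = 1. Collecting the sign flips along the way, the symbol is -1.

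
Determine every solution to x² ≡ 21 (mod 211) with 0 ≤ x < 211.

77, 134

Since 211 ≡ 3 (mod 4), a square root of 21 is 21^((211+1)/4) = 21^53 mod 211.
Repeated squaring: 21^2≡19, 21^4≡150, 21^8≡134, 21^16≡21, 21^32≡19 (mod 211).
21^53 = 21^(32+16+4+1) ≡ 134 (mod 211).
Check: 134² = 17956 ≡ 21 (mod 211). The two roots are 77 and 134.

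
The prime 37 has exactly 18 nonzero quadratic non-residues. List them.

Square k = 1,…,18 (k and 37−k give the same square):
1²=1, 2²=4, 3²=9, 4²=16, 5²=25, 6²=36, 7²≡12, 8²≡27, 9²≡7, 10²≡26, 11²≡10, 12²≡33, 13²≡21, 14²≡11, 15²≡3, 16²≡34, 17²≡30, 18²≡28 (mod 37).
The residues are {1, 3, 4, 7, 9, 10, 11, 12, 16, 21, 25, 26, 27, 28, 30, 33, 34, 36}; the non-residues are the remaining 18 nonzero classes.

2 5 6 8 13 14 15 17 18 19 20 22 23 24 29 31 32 35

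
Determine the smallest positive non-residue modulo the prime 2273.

(2/2273) = +1, so 2 is a residue.
(3/2273) = −1, so 3 is the smallest positive non-residue mod 2273.

3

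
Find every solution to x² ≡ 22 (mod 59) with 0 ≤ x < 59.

9, 50

Since 59 ≡ 3 (mod 4), a square root of 22 is 22^((59+1)/4) = 22^15 mod 59.
Repeated squaring: 22^2≡12, 22^4≡26, 22^8≡27 (mod 59).
22^15 = 22^(8+4+2+1) ≡ 9 (mod 59).
Check: 9² = 81 ≡ 22 (mod 59). The two roots are 9 and 50.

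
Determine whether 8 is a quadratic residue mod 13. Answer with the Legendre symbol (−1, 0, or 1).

Euler's criterion: (8/13) ≡ 8^6 (mod 13).
8^2 ≡ 12 (mod 13)
8^4 ≡ 1 (mod 13)
8^6 = 8^(4+2) ≡ 12 (mod 13).
Result is 12 ≡ −1, so (8/13) = −1.

-1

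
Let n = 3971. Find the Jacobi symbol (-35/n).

First reduce: -35 ≡ 3936 (mod 3971).
Pull out 2^5: since 3971 ≡ 3 (mod 8), (2/3971) = -1, so (2/3971)^5 = -1.
Reciprocity: 123 ≡ 3 and 3971 ≡ 3 (mod 4), so (123/3971) = −(3971/123).
Reduce top mod 123: now compute (35/123).
Reciprocity: 35 ≡ 3 and 123 ≡ 3 (mod 4), so (35/123) = −(123/35).
Reduce top mod 35: now compute (18/35).
Pull out 2: since 35 ≡ 3 (mod 8), (2/35) = -1.
Reciprocity: 9 ≡ 1 and 35 ≡ 3 (mod 4), so (9/35) = +(35/9).
Reduce top mod 9: now compute (8/9).
Pull out 2^3: since 9 ≡ 1 (mod 8), (2/9) = +1, so (2/9)^3 = +1.
Reached (1/9) = 1. Collecting the sign flips along the way, the symbol is +1.

1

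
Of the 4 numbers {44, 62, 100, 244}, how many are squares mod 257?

(44/257) = +1 → QR.
(62/257) = +1 → QR.
(100/257) = +1 → QR.
(244/257) = +1 → QR.
Total quadratic residues among the 4: 4.

4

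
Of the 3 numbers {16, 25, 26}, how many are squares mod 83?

(16/83) = +1 → QR.
(25/83) = +1 → QR.
(26/83) = +1 → QR.
Total quadratic residues among the 3: 3.

3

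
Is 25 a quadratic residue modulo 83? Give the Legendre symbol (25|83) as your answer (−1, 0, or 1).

1

Reciprocity: 25 ≡ 1 and 83 ≡ 3 (mod 4), so (25/83) = +(83/25).
Reduce top mod 25: now compute (8/25).
Pull out 2^3: since 25 ≡ 1 (mod 8), (2/25) = +1, so (2/25)^3 = +1.
Reached (1/25) = 1. Collecting the sign flips along the way, the symbol is +1.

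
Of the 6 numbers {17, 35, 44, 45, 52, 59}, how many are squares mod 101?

3

(17/101) = +1 → QR.
(35/101) = -1 → non-residue.
(44/101) = -1 → non-residue.
(45/101) = +1 → QR.
(52/101) = +1 → QR.
(59/101) = -1 → non-residue.
Total quadratic residues among the 6: 3.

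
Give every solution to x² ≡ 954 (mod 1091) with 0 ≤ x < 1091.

Since 1091 ≡ 3 (mod 4), a square root of 954 is 954^((1091+1)/4) = 954^273 mod 1091.
Repeated squaring: 954^2≡222, 954^4≡189, 954^8≡809, 954^16≡972, 954^32≡1069, 954^64≡484, 954^128≡782, 954^256≡564 (mod 1091).
954^273 = 954^(256+16+1) ≡ 1035 (mod 1091).
Check: 1035² = 1071225 ≡ 954 (mod 1091). The two roots are 56 and 1035.

56, 1035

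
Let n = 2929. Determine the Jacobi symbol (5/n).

1

Reciprocity: 5 ≡ 1 and 2929 ≡ 1 (mod 4), so (5/2929) = +(2929/5).
Reduce top mod 5: now compute (4/5).
Pull out 2^2: since 5 ≡ 5 (mod 8), (2/5) = -1, so (2/5)^2 = +1.
Reached (1/5) = 1. Collecting the sign flips along the way, the symbol is +1.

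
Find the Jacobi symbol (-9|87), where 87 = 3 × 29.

First reduce: -9 ≡ 78 (mod 87).
Pull out 2: since 87 ≡ 7 (mod 8), (2/87) = +1.
Reciprocity: 39 ≡ 3 and 87 ≡ 3 (mod 4), so (39/87) = −(87/39).
Reduce top mod 39: now compute (9/39).
Reciprocity: 9 ≡ 1 and 39 ≡ 3 (mod 4), so (9/39) = +(39/9).
Reduce top mod 9: now compute (3/9).
Reciprocity: 3 ≡ 3 and 9 ≡ 1 (mod 4), so (3/9) = +(9/3).
Reduce top mod 3: now compute (0/3).
Top reduces to 0: gcd > 1, so the symbol is 0.

0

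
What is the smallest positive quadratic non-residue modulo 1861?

2

(2/1861) = −1, so 2 is the smallest positive non-residue mod 1861.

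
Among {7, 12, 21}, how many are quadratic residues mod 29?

1

(7/29) = +1 → QR.
(12/29) = -1 → non-residue.
(21/29) = -1 → non-residue.
Total quadratic residues among the 3: 1.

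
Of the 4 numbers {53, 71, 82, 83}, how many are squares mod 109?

(53/109) = -1 → non-residue.
(71/109) = +1 → QR.
(82/109) = +1 → QR.
(83/109) = +1 → QR.
Total quadratic residues among the 4: 3.

3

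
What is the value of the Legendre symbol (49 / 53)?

1

Reciprocity: 49 ≡ 1 and 53 ≡ 1 (mod 4), so (49/53) = +(53/49).
Reduce top mod 49: now compute (4/49).
Pull out 2^2: since 49 ≡ 1 (mod 8), (2/49) = +1, so (2/49)^2 = +1.
Reached (1/49) = 1. Collecting the sign flips along the way, the symbol is +1.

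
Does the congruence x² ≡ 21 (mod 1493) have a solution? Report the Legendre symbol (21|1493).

-1

Reciprocity: 21 ≡ 1 and 1493 ≡ 1 (mod 4), so (21/1493) = +(1493/21).
Reduce top mod 21: now compute (2/21).
Pull out 2: since 21 ≡ 5 (mod 8), (2/21) = -1.
Reached (1/21) = 1. Collecting the sign flips along the way, the symbol is -1.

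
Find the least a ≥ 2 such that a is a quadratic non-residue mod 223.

3

(2/223) = +1, so 2 is a residue.
(3/223) = −1, so 3 is the smallest positive non-residue mod 223.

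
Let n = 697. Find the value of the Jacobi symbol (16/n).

1

Pull out 2^4: since 697 ≡ 1 (mod 8), (2/697) = +1, so (2/697)^4 = +1.
Reached (1/697) = 1. Collecting the sign flips along the way, the symbol is +1.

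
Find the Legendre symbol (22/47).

-1

Euler's criterion: (22/47) ≡ 22^23 (mod 47).
22^2 ≡ 14 (mod 47)
22^4 ≡ 8 (mod 47)
22^8 ≡ 17 (mod 47)
22^16 ≡ 7 (mod 47)
22^23 = 22^(16+4+2+1) ≡ 46 (mod 47).
Result is 46 ≡ −1, so (22/47) = −1.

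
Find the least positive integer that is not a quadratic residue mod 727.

(2/727) = +1, so 2 is a residue.
(3/727) = −1, so 3 is the smallest positive non-residue mod 727.

3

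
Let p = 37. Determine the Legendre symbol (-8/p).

Euler's criterion: (-8/37) ≡ 29^18 (mod 37).
29^2 ≡ 27 (mod 37)
29^4 ≡ 26 (mod 37)
29^8 ≡ 10 (mod 37)
29^16 ≡ 26 (mod 37)
29^18 = 29^(16+2) ≡ 36 (mod 37).
Result is 36 ≡ −1, so (-8/37) = −1.

-1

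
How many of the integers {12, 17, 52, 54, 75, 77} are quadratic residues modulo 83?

4

(12/83) = +1 → QR.
(17/83) = +1 → QR.
(52/83) = -1 → non-residue.
(54/83) = -1 → non-residue.
(75/83) = +1 → QR.
(77/83) = +1 → QR.
Total quadratic residues among the 6: 4.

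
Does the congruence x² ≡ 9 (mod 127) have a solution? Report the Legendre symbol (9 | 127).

Euler's criterion: (9/127) ≡ 9^63 (mod 127).
9^2 ≡ 81 (mod 127)
9^4 ≡ 84 (mod 127)
9^8 ≡ 71 (mod 127)
9^16 ≡ 88 (mod 127)
9^32 ≡ 124 (mod 127)
9^63 = 9^(32+16+8+4+2+1) ≡ 1 (mod 127).
Result is 1, so (9/127) = 1.

1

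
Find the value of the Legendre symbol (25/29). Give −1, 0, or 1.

1

Reciprocity: 25 ≡ 1 and 29 ≡ 1 (mod 4), so (25/29) = +(29/25).
Reduce top mod 25: now compute (4/25).
Pull out 2^2: since 25 ≡ 1 (mod 8), (2/25) = +1, so (2/25)^2 = +1.
Reached (1/25) = 1. Collecting the sign flips along the way, the symbol is +1.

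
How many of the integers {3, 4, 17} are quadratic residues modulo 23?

2

(3/23) = +1 → QR.
(4/23) = +1 → QR.
(17/23) = -1 → non-residue.
Total quadratic residues among the 3: 2.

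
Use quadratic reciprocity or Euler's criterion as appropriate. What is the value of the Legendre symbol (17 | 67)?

1

Euler's criterion: (17/67) ≡ 17^33 (mod 67).
17^2 ≡ 21 (mod 67)
17^4 ≡ 39 (mod 67)
17^8 ≡ 47 (mod 67)
17^16 ≡ 65 (mod 67)
17^32 ≡ 4 (mod 67)
17^33 = 17^(32+1) ≡ 1 (mod 67).
Result is 1, so (17/67) = 1.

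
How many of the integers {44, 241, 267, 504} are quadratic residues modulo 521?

(44/521) = +1 → QR.
(241/521) = -1 → non-residue.
(267/521) = +1 → QR.
(504/521) = -1 → non-residue.
Total quadratic residues among the 4: 2.

2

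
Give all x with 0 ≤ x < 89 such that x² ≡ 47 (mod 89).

89 ≡ 1 (mod 4), so we find a root by search.
Trying successive values, 15² = 225 ≡ 47 (mod 89). The other root is 89 − 15 = 74.

15, 74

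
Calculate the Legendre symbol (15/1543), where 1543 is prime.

Reciprocity: 15 ≡ 3 and 1543 ≡ 3 (mod 4), so (15/1543) = −(1543/15).
Reduce top mod 15: now compute (13/15).
Reciprocity: 13 ≡ 1 and 15 ≡ 3 (mod 4), so (13/15) = +(15/13).
Reduce top mod 13: now compute (2/13).
Pull out 2: since 13 ≡ 5 (mod 8), (2/13) = -1.
Reached (1/13) = 1. Collecting the sign flips along the way, the symbol is +1.

1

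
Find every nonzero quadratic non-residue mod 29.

2,3,8,10,11,12,14,15,17,18,19,21,26,27

Square k = 1,…,14 (k and 29−k give the same square):
1²=1, 2²=4, 3²=9, 4²=16, 5²=25, 6²≡7, 7²≡20, 8²≡6, 9²≡23, 10²≡13, 11²≡5, 12²≡28, 13²≡24, 14²≡22 (mod 29).
The residues are {1, 4, 5, 6, 7, 9, 13, 16, 20, 22, 23, 24, 25, 28}; the non-residues are the remaining 14 nonzero classes.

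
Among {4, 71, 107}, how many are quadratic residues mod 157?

(4/157) = +1 → QR.
(71/157) = +1 → QR.
(107/157) = -1 → non-residue.
Total quadratic residues among the 3: 2.

2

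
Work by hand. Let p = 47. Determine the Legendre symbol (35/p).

-1

Euler's criterion: (35/47) ≡ 35^23 (mod 47).
35^2 ≡ 3 (mod 47)
35^4 ≡ 9 (mod 47)
35^8 ≡ 34 (mod 47)
35^16 ≡ 28 (mod 47)
35^23 = 35^(16+4+2+1) ≡ 46 (mod 47).
Result is 46 ≡ −1, so (35/47) = −1.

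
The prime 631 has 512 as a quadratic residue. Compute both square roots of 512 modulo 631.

Since 631 ≡ 3 (mod 4), a square root of 512 is 512^((631+1)/4) = 512^158 mod 631.
Repeated squaring: 512^2≡279, 512^4≡228, 512^8≡242, 512^16≡512, 512^32≡279, 512^64≡228, 512^128≡242 (mod 631).
512^158 = 512^(128+16+8+4+2) ≡ 242 (mod 631).
Check: 242² = 58564 ≡ 512 (mod 631). The two roots are 242 and 389.

242, 389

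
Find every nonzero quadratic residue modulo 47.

1 2 3 4 6 7 8 9 12 14 16 17 18 21 24 25 27 28 32 34 36 37 42

Square k = 1,…,23 (k and 47−k give the same square):
1²=1, 2²=4, 3²=9, 4²=16, 5²=25, 6²=36, 7²≡2, 8²≡17, 9²≡34, 10²≡6, 11²≡27, 12²≡3, 13²≡28, 14²≡8, 15²≡37, 16²≡21, 17²≡7, 18²≡42, 19²≡32, 20²≡24, 21²≡18, 22²≡14, 23²≡12 (mod 47).
So the quadratic residues mod 47 are {1, 2, 3, 4, 6, 7, 8, 9, 12, 14, 16, 17, 18, 21, 24, 25, 27, 28, 32, 34, 36, 37, 42}.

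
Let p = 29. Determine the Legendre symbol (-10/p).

Euler's criterion: (-10/29) ≡ 19^14 (mod 29).
19^2 ≡ 13 (mod 29)
19^4 ≡ 24 (mod 29)
19^8 ≡ 25 (mod 29)
19^14 = 19^(8+4+2) ≡ 28 (mod 29).
Result is 28 ≡ −1, so (-10/29) = −1.

-1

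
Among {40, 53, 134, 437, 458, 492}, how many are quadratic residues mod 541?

(40/541) = -1 → non-residue.
(53/541) = +1 → QR.
(134/541) = +1 → QR.
(437/541) = +1 → QR.
(458/541) = -1 → non-residue.
(492/541) = +1 → QR.
Total quadratic residues among the 6: 4.

4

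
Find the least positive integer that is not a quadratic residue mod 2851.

2

(2/2851) = −1, so 2 is the smallest positive non-residue mod 2851.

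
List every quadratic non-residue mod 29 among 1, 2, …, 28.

2 3 8 10 11 12 14 15 17 18 19 21 26 27

Square k = 1,…,14 (k and 29−k give the same square):
1²=1, 2²=4, 3²=9, 4²=16, 5²=25, 6²≡7, 7²≡20, 8²≡6, 9²≡23, 10²≡13, 11²≡5, 12²≡28, 13²≡24, 14²≡22 (mod 29).
The residues are {1, 4, 5, 6, 7, 9, 13, 16, 20, 22, 23, 24, 25, 28}; the non-residues are the remaining 14 nonzero classes.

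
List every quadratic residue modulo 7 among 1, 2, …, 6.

Square k = 1,…,3 (k and 7−k give the same square):
1²=1, 2²=4, 3²≡2 (mod 7).
So the quadratic residues mod 7 are {1, 2, 4}.

1,2,4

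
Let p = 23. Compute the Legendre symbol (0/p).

Top reduces to 0: gcd > 1, so the symbol is 0.

0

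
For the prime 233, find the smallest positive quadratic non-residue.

3

(2/233) = +1, so 2 is a residue.
(3/233) = −1, so 3 is the smallest positive non-residue mod 233.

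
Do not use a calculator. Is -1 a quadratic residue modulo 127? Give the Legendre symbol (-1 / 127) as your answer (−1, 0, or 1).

-1

First reduce: -1 ≡ 126 (mod 127).
Pull out 2: since 127 ≡ 7 (mod 8), (2/127) = +1.
Reciprocity: 63 ≡ 3 and 127 ≡ 3 (mod 4), so (63/127) = −(127/63).
Reduce top mod 63: now compute (1/63).
Reached (1/63) = 1. Collecting the sign flips along the way, the symbol is -1.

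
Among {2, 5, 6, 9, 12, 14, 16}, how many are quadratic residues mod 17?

(2/17) = +1 → QR.
(5/17) = -1 → non-residue.
(6/17) = -1 → non-residue.
(9/17) = +1 → QR.
(12/17) = -1 → non-residue.
(14/17) = -1 → non-residue.
(16/17) = +1 → QR.
Total quadratic residues among the 7: 3.

3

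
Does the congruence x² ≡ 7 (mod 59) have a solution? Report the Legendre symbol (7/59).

1

Reciprocity: 7 ≡ 3 and 59 ≡ 3 (mod 4), so (7/59) = −(59/7).
Reduce top mod 7: now compute (3/7).
Reciprocity: 3 ≡ 3 and 7 ≡ 3 (mod 4), so (3/7) = −(7/3).
Reduce top mod 3: now compute (1/3).
Reached (1/3) = 1. Collecting the sign flips along the way, the symbol is +1.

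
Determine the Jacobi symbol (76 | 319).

Pull out 2^2: since 319 ≡ 7 (mod 8), (2/319) = +1, so (2/319)^2 = +1.
Reciprocity: 19 ≡ 3 and 319 ≡ 3 (mod 4), so (19/319) = −(319/19).
Reduce top mod 19: now compute (15/19).
Reciprocity: 15 ≡ 3 and 19 ≡ 3 (mod 4), so (15/19) = −(19/15).
Reduce top mod 15: now compute (4/15).
Pull out 2^2: since 15 ≡ 7 (mod 8), (2/15) = +1, so (2/15)^2 = +1.
Reached (1/15) = 1. Collecting the sign flips along the way, the symbol is +1.

1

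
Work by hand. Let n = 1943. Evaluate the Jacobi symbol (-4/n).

First reduce: -4 ≡ 1939 (mod 1943).
Reciprocity: 1939 ≡ 3 and 1943 ≡ 3 (mod 4), so (1939/1943) = −(1943/1939).
Reduce top mod 1939: now compute (4/1939).
Pull out 2^2: since 1939 ≡ 3 (mod 8), (2/1939) = -1, so (2/1939)^2 = +1.
Reached (1/1939) = 1. Collecting the sign flips along the way, the symbol is -1.

-1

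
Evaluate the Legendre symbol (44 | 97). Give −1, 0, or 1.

Euler's criterion: (44/97) ≡ 44^48 (mod 97).
44^2 ≡ 93 (mod 97)
44^4 ≡ 16 (mod 97)
44^8 ≡ 62 (mod 97)
44^16 ≡ 61 (mod 97)
44^32 ≡ 35 (mod 97)
44^48 = 44^(32+16) ≡ 1 (mod 97).
Result is 1, so (44/97) = 1.

1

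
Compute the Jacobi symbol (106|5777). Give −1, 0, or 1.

Pull out 2: since 5777 ≡ 1 (mod 8), (2/5777) = +1.
Reciprocity: 53 ≡ 1 and 5777 ≡ 1 (mod 4), so (53/5777) = +(5777/53).
Reduce top mod 53: now compute (0/53).
Top reduces to 0: gcd > 1, so the symbol is 0.

0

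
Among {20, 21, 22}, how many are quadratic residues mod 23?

(20/23) = -1 → non-residue.
(21/23) = -1 → non-residue.
(22/23) = -1 → non-residue.
Total quadratic residues among the 3: 0.

0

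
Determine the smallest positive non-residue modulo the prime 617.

3

(2/617) = +1, so 2 is a residue.
(3/617) = −1, so 3 is the smallest positive non-residue mod 617.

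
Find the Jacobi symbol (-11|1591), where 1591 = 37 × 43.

First reduce: -11 ≡ 1580 (mod 1591).
Pull out 2^2: since 1591 ≡ 7 (mod 8), (2/1591) = +1, so (2/1591)^2 = +1.
Reciprocity: 395 ≡ 3 and 1591 ≡ 3 (mod 4), so (395/1591) = −(1591/395).
Reduce top mod 395: now compute (11/395).
Reciprocity: 11 ≡ 3 and 395 ≡ 3 (mod 4), so (11/395) = −(395/11).
Reduce top mod 11: now compute (10/11).
Pull out 2: since 11 ≡ 3 (mod 8), (2/11) = -1.
Reciprocity: 5 ≡ 1 and 11 ≡ 3 (mod 4), so (5/11) = +(11/5).
Reduce top mod 5: now compute (1/5).
Reached (1/5) = 1. Collecting the sign flips along the way, the symbol is -1.

-1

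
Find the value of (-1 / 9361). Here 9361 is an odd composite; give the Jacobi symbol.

1

First reduce: -1 ≡ 9360 (mod 9361).
Pull out 2^4: since 9361 ≡ 1 (mod 8), (2/9361) = +1, so (2/9361)^4 = +1.
Reciprocity: 585 ≡ 1 and 9361 ≡ 1 (mod 4), so (585/9361) = +(9361/585).
Reduce top mod 585: now compute (1/585).
Reached (1/585) = 1. Collecting the sign flips along the way, the symbol is +1.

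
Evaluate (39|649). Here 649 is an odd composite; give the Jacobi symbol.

1

Reciprocity: 39 ≡ 3 and 649 ≡ 1 (mod 4), so (39/649) = +(649/39).
Reduce top mod 39: now compute (25/39).
Reciprocity: 25 ≡ 1 and 39 ≡ 3 (mod 4), so (25/39) = +(39/25).
Reduce top mod 25: now compute (14/25).
Pull out 2: since 25 ≡ 1 (mod 8), (2/25) = +1.
Reciprocity: 7 ≡ 3 and 25 ≡ 1 (mod 4), so (7/25) = +(25/7).
Reduce top mod 7: now compute (4/7).
Pull out 2^2: since 7 ≡ 7 (mod 8), (2/7) = +1, so (2/7)^2 = +1.
Reached (1/7) = 1. Collecting the sign flips along the way, the symbol is +1.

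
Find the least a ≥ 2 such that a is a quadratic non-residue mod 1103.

(2/1103) = +1, so 2 is a residue.
(3/1103) = +1, so 3 is a residue.
(4/1103) = +1, so 4 is a residue.
(5/1103) = −1, so 5 is the smallest positive non-residue mod 1103.

5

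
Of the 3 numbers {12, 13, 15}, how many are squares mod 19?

0

(12/19) = -1 → non-residue.
(13/19) = -1 → non-residue.
(15/19) = -1 → non-residue.
Total quadratic residues among the 3: 0.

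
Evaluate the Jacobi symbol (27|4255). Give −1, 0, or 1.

Reciprocity: 27 ≡ 3 and 4255 ≡ 3 (mod 4), so (27/4255) = −(4255/27).
Reduce top mod 27: now compute (16/27).
Pull out 2^4: since 27 ≡ 3 (mod 8), (2/27) = -1, so (2/27)^4 = +1.
Reached (1/27) = 1. Collecting the sign flips along the way, the symbol is -1.

-1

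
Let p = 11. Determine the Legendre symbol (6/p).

-1

Euler's criterion: (6/11) ≡ 6^5 (mod 11).
6^2 ≡ 3 (mod 11)
6^4 ≡ 9 (mod 11)
6^5 = 6^(4+1) ≡ 10 (mod 11).
Result is 10 ≡ −1, so (6/11) = −1.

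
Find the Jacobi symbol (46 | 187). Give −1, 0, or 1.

Pull out 2: since 187 ≡ 3 (mod 8), (2/187) = -1.
Reciprocity: 23 ≡ 3 and 187 ≡ 3 (mod 4), so (23/187) = −(187/23).
Reduce top mod 23: now compute (3/23).
Reciprocity: 3 ≡ 3 and 23 ≡ 3 (mod 4), so (3/23) = −(23/3).
Reduce top mod 3: now compute (2/3).
Pull out 2: since 3 ≡ 3 (mod 8), (2/3) = -1.
Reached (1/3) = 1. Collecting the sign flips along the way, the symbol is +1.

1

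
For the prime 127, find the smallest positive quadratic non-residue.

(2/127) = +1, so 2 is a residue.
(3/127) = −1, so 3 is the smallest positive non-residue mod 127.

3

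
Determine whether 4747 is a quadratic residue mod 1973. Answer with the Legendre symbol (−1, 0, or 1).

-1

First reduce: 4747 ≡ 801 (mod 1973).
Reciprocity: 801 ≡ 1 and 1973 ≡ 1 (mod 4), so (801/1973) = +(1973/801).
Reduce top mod 801: now compute (371/801).
Reciprocity: 371 ≡ 3 and 801 ≡ 1 (mod 4), so (371/801) = +(801/371).
Reduce top mod 371: now compute (59/371).
Reciprocity: 59 ≡ 3 and 371 ≡ 3 (mod 4), so (59/371) = −(371/59).
Reduce top mod 59: now compute (17/59).
Reciprocity: 17 ≡ 1 and 59 ≡ 3 (mod 4), so (17/59) = +(59/17).
Reduce top mod 17: now compute (8/17).
Pull out 2^3: since 17 ≡ 1 (mod 8), (2/17) = +1, so (2/17)^3 = +1.
Reached (1/17) = 1. Collecting the sign flips along the way, the symbol is -1.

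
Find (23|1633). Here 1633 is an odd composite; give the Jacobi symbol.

0

Reciprocity: 23 ≡ 3 and 1633 ≡ 1 (mod 4), so (23/1633) = +(1633/23).
Reduce top mod 23: now compute (0/23).
Top reduces to 0: gcd > 1, so the symbol is 0.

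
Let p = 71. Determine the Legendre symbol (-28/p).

Euler's criterion: (-28/71) ≡ 43^35 (mod 71).
43^2 ≡ 3 (mod 71)
43^4 ≡ 9 (mod 71)
43^8 ≡ 10 (mod 71)
43^16 ≡ 29 (mod 71)
43^32 ≡ 60 (mod 71)
43^35 = 43^(32+2+1) ≡ 1 (mod 71).
Result is 1, so (-28/71) = 1.

1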